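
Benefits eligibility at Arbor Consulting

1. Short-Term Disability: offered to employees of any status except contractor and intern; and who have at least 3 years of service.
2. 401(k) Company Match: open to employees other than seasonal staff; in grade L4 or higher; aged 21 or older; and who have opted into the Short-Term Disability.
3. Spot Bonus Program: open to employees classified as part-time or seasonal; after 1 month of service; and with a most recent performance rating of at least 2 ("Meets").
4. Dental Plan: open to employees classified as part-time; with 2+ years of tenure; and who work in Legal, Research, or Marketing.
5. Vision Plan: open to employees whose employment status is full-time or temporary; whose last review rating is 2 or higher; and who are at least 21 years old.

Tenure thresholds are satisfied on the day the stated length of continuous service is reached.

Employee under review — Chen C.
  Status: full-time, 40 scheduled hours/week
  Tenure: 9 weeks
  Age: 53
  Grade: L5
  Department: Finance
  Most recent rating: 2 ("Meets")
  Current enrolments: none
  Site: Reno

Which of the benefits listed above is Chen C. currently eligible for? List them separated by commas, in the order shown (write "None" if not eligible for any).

Vision Plan

Short-Term Disability — status full-time ✓ (not excluded); service 9 weeks < 3 years (≈1095 days) ✗ → not eligible.
401(k) Company Match — status full-time ✓ (not excluded); grade L5 ≥ L4 ✓; age 53 ≥ 21 ✓; not enrolled in Short-Term Disability ✗ → not eligible.
Spot Bonus Program — status full-time ✗ (requires part-time or seasonal) → not eligible.
Dental Plan — status full-time ✗ (requires part-time) → not eligible.
Vision Plan — status full-time ✓; rating 2 ≥ 2 ✓; age 53 ≥ 21 ✓ → eligible.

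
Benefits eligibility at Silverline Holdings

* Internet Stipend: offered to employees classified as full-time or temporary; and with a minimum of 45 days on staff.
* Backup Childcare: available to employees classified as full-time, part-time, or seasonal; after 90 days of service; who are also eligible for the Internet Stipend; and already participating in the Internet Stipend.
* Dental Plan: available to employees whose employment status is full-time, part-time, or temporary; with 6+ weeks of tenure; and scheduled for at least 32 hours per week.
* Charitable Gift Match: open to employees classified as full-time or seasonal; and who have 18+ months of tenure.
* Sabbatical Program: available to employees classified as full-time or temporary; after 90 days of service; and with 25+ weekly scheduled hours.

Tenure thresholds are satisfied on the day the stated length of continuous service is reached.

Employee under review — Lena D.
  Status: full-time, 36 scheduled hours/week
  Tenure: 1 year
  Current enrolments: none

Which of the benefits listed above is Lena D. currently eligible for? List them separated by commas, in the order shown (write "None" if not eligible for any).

Internet Stipend — status full-time ✓; service 1 year ≥ 45 days ✓ → eligible.
Backup Childcare — status full-time ✓; service 1 year ≥ 90 days ✓; eligible for Internet Stipend ✓; not enrolled in Internet Stipend ✗ → not eligible.
Dental Plan — status full-time ✓; service 1 year ≥ 6 weeks (≈42 days) ✓; 36 hrs/wk ≥ 32 ✓ → eligible.
Charitable Gift Match — status full-time ✓; service 1 year < 18 months (≈540 days) ✗ → not eligible.
Sabbatical Program — status full-time ✓; service 1 year ≥ 90 days ✓; 36 hrs/wk ≥ 25 ✓ → eligible.

Internet Stipend, Dental Plan, Sabbatical Program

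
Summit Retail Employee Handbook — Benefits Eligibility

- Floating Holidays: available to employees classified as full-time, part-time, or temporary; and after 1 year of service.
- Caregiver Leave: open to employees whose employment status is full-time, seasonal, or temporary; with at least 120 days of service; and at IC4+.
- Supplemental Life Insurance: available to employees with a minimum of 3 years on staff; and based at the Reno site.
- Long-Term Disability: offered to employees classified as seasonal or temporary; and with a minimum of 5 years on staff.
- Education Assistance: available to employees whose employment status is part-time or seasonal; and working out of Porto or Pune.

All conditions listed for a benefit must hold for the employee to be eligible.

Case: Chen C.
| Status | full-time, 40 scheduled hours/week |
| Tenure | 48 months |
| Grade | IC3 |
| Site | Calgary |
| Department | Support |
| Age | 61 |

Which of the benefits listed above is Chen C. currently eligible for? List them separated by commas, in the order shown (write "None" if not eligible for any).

Floating Holidays

Floating Holidays — status full-time ✓; service 48 months ≥ 1 year (≈365 days) ✓ → eligible.
Caregiver Leave — status full-time ✓; service 48 months ≥ 120 days ✓; grade IC3 < IC4 ✗ → not eligible.
Supplemental Life Insurance — service 48 months ≥ 3 years (≈1095 days) ✓; site Calgary ✗ (not Reno) → not eligible.
Long-Term Disability — status full-time ✗ (requires seasonal or temporary) → not eligible.
Education Assistance — status full-time ✗ (requires part-time or seasonal) → not eligible.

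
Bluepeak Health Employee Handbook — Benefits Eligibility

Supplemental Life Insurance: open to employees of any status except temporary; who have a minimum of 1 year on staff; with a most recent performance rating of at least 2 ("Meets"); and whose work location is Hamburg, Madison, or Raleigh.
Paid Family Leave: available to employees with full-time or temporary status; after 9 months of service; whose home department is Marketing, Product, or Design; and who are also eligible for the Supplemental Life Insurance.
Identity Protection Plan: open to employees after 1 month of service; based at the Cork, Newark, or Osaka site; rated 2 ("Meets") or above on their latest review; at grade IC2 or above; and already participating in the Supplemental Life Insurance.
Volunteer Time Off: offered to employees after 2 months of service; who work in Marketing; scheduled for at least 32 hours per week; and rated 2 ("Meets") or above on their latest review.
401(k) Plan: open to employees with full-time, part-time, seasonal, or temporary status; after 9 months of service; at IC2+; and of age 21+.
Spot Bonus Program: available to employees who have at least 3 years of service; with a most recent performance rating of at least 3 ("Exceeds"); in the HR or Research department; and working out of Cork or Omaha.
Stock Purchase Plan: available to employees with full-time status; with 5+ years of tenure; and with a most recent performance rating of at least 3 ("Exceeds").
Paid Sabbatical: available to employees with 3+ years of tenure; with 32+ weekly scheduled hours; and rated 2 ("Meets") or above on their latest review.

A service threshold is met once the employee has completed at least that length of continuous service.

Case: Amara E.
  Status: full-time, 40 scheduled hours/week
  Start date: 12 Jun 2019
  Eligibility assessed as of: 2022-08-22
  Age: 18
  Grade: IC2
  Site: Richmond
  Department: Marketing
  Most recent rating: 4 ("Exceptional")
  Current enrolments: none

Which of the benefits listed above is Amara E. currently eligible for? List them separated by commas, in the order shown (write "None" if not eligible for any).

Service from 12 Jun 2019 to 2022-08-22: 1167 days.
Supplemental Life Insurance — status full-time ✓ (not excluded); service 1167 days ≥ 1 year (≈365 days) ✓; rating 4 ≥ 2 ✓; site Richmond ✗ (not Hamburg, Madison, or Raleigh) → not eligible.
Paid Family Leave — status full-time ✓; service 1167 days ≥ 9 months (≈270 days) ✓; dept Marketing ✓; not eligible for Supplemental Life Insurance ✗ → not eligible.
Identity Protection Plan — service 1167 days ≥ 1 month (≈30 days) ✓; site Richmond ✗ (not Cork, Newark, or Osaka) → not eligible.
Volunteer Time Off — service 1167 days ≥ 2 months (≈60 days) ✓; dept Marketing ✓; 40 hrs/wk ≥ 32 ✓; rating 4 ≥ 2 ✓ → eligible.
401(k) Plan — status full-time ✓; service 1167 days ≥ 9 months (≈270 days) ✓; grade IC2 ≥ IC2 ✓; age 18 < 21 ✗ → not eligible.
Spot Bonus Program — service 1167 days ≥ 3 years (≈1095 days) ✓; rating 4 ≥ 3 ✓; dept Marketing ✗ → not eligible.
Stock Purchase Plan — status full-time ✓; service 1167 days < 5 years (≈1825 days) ✗ → not eligible.
Paid Sabbatical — service 1167 days ≥ 3 years (≈1095 days) ✓; 40 hrs/wk ≥ 32 ✓; rating 4 ≥ 2 ✓ → eligible.

Volunteer Time Off, Paid Sabbatical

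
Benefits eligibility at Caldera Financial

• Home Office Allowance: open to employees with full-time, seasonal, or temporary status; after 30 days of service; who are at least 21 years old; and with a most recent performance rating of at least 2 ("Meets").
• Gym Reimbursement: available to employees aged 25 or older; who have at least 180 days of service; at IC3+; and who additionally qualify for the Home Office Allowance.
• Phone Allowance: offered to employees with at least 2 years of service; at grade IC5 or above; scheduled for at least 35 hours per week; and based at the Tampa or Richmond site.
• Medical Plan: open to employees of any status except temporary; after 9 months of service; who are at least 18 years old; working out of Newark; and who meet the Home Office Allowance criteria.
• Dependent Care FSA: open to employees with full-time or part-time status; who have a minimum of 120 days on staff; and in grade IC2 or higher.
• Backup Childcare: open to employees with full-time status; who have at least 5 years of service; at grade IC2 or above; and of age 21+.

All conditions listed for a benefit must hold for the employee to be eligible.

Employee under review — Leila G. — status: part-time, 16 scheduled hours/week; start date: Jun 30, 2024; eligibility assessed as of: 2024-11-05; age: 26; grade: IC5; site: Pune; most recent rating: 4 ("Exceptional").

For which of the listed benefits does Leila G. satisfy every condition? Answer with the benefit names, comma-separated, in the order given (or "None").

Dependent Care FSA

Service from Jun 30, 2024 to 2024-11-05: 128 days.
Home Office Allowance — status part-time ✗ (requires full-time, seasonal, or temporary) → not eligible.
Gym Reimbursement — age 26 ≥ 25 ✓; service 128 days < 180 days ✗ → not eligible.
Phone Allowance — service 128 days < 2 years (≈730 days) ✗ → not eligible.
Medical Plan — status part-time ✓ (not excluded); service 128 days < 9 months (≈270 days) ✗ → not eligible.
Dependent Care FSA — status part-time ✓; service 128 days ≥ 120 days ✓; grade IC5 ≥ IC2 ✓ → eligible.
Backup Childcare — status part-time ✗ (requires full-time) → not eligible.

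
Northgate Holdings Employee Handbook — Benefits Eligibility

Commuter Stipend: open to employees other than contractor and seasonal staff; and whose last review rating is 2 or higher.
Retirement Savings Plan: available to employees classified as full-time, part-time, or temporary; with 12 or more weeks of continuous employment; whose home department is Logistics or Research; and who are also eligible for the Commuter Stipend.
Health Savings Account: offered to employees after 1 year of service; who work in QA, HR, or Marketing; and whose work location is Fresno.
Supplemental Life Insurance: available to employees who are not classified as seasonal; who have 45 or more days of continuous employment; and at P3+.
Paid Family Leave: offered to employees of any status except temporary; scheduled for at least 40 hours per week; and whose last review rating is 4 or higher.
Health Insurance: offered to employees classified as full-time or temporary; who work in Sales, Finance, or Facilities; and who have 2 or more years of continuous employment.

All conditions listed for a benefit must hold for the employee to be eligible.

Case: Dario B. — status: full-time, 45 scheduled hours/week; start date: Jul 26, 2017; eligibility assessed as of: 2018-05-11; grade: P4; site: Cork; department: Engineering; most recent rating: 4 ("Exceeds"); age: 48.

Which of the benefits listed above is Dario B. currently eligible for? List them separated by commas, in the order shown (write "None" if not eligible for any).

Commuter Stipend, Supplemental Life Insurance, Paid Family Leave

Service from Jul 26, 2017 to 2018-05-11: 289 days.
Commuter Stipend — status full-time ✓ (not excluded); rating 4 ≥ 2 ✓ → eligible.
Retirement Savings Plan — status full-time ✓; service 289 days ≥ 12 weeks (≈84 days) ✓; dept Engineering ✗ → not eligible.
Health Savings Account — service 289 days < 1 year (≈365 days) ✗ → not eligible.
Supplemental Life Insurance — status full-time ✓ (not excluded); service 289 days ≥ 45 days ✓; grade P4 ≥ P3 ✓ → eligible.
Paid Family Leave — status full-time ✓ (not excluded); 45 hrs/wk ≥ 40 ✓; rating 4 ≥ 4 ✓ → eligible.
Health Insurance — status full-time ✓; dept Engineering ✗ → not eligible.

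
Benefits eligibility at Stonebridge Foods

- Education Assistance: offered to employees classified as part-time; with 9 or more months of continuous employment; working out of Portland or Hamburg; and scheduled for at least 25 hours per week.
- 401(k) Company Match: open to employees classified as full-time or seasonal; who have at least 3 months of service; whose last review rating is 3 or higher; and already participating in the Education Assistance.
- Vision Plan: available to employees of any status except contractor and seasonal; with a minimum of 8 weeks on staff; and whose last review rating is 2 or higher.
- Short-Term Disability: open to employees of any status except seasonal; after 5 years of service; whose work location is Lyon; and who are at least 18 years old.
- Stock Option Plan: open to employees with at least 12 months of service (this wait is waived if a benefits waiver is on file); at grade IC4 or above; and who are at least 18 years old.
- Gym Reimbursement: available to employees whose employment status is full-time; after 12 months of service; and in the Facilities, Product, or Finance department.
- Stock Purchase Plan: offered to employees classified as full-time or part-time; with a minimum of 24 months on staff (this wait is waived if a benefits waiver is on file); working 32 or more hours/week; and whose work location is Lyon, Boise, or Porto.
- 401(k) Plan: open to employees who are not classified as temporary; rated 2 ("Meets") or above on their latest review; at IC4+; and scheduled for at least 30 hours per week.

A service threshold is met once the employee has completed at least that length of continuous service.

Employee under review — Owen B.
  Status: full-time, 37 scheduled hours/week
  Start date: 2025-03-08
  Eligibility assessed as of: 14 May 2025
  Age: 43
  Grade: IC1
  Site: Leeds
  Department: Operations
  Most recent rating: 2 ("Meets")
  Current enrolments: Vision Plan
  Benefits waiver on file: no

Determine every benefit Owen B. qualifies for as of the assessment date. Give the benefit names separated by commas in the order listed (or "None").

Service from 2025-03-08 to 14 May 2025: 67 days.
Education Assistance — status full-time ✗ (requires part-time) → not eligible.
401(k) Company Match — status full-time ✓; service 67 days < 3 months (≈90 days) ✗ → not eligible.
Vision Plan — status full-time ✓ (not excluded); service 67 days ≥ 8 weeks (≈56 days) ✓; rating 2 ≥ 2 ✓ → eligible.
Short-Term Disability — status full-time ✓ (not excluded); service 67 days < 5 years (≈1825 days) ✗ → not eligible.
Stock Option Plan — no waiver, service 67 days < 12 months (≈360 days) ✗ → not eligible.
Gym Reimbursement — status full-time ✓; service 67 days < 12 months (≈360 days) ✗ → not eligible.
Stock Purchase Plan — status full-time ✓; no waiver, service 67 days < 24 months (≈720 days) ✗ → not eligible.
401(k) Plan — status full-time ✓ (not excluded); rating 2 ≥ 2 ✓; grade IC1 < IC4 ✗ → not eligible.

Vision Plan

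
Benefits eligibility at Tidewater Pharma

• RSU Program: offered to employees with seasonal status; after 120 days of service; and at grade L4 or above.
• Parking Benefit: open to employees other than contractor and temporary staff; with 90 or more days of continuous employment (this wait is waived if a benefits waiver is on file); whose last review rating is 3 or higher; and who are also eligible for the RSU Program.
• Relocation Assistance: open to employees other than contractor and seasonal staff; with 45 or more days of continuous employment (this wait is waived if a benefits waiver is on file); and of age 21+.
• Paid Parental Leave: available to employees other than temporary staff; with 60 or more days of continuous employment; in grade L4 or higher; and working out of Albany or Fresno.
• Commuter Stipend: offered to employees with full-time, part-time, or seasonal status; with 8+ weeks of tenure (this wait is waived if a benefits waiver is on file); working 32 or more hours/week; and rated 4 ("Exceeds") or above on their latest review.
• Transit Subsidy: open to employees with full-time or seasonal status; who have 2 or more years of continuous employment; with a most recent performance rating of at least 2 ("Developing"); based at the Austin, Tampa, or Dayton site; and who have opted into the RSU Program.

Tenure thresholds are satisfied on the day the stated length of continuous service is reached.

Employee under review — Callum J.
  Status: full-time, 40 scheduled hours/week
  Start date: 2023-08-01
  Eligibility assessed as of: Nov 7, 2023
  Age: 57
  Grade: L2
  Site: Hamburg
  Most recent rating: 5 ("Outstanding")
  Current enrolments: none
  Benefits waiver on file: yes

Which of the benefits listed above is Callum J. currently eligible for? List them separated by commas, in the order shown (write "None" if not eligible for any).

Relocation Assistance, Commuter Stipend

Service from 2023-08-01 to Nov 7, 2023: 98 days.
RSU Program — status full-time ✗ (requires seasonal) → not eligible.
Parking Benefit — status full-time ✓ (not excluded); benefits waiver on file ✓; rating 5 ≥ 3 ✓; not eligible for RSU Program ✗ → not eligible.
Relocation Assistance — status full-time ✓ (not excluded); benefits waiver on file ✓; age 57 ≥ 21 ✓ → eligible.
Paid Parental Leave — status full-time ✓ (not excluded); service 98 days ≥ 60 days ✓; grade L2 < L4 ✗ → not eligible.
Commuter Stipend — status full-time ✓; benefits waiver on file ✓; 40 hrs/wk ≥ 32 ✓; rating 5 ≥ 4 ✓ → eligible.
Transit Subsidy — status full-time ✓; service 98 days < 2 years (≈730 days) ✗ → not eligible.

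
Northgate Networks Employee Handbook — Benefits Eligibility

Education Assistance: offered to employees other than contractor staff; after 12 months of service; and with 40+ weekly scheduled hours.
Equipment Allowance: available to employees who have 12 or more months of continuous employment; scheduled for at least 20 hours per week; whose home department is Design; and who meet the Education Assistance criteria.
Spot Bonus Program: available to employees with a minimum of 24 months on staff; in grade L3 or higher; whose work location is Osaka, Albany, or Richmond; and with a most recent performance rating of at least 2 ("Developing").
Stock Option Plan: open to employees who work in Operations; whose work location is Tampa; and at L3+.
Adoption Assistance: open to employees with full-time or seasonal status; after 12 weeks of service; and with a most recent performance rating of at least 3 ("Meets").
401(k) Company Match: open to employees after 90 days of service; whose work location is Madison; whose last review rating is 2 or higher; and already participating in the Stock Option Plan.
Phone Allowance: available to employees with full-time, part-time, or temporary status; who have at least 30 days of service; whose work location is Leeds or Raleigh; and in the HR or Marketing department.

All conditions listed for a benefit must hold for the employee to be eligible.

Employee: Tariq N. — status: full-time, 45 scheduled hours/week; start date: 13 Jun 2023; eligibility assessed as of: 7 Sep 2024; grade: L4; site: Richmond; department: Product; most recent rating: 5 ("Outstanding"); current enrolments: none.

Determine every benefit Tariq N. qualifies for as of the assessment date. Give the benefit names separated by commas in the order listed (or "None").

Education Assistance, Adoption Assistance

Service from 13 Jun 2023 to 7 Sep 2024: 452 days.
Education Assistance — status full-time ✓ (not excluded); service 452 days ≥ 12 months (≈360 days) ✓; 45 hrs/wk ≥ 40 ✓ → eligible.
Equipment Allowance — service 452 days ≥ 12 months (≈360 days) ✓; 45 hrs/wk ≥ 20 ✓; dept Product ✗ → not eligible.
Spot Bonus Program — service 452 days < 24 months (≈720 days) ✗ → not eligible.
Stock Option Plan — dept Product ✗ → not eligible.
Adoption Assistance — status full-time ✓; service 452 days ≥ 12 weeks (≈84 days) ✓; rating 5 ≥ 3 ✓ → eligible.
401(k) Company Match — service 452 days ≥ 90 days ✓; site Richmond ✗ (not Madison) → not eligible.
Phone Allowance — status full-time ✓; service 452 days ≥ 30 days ✓; site Richmond ✗ (not Leeds or Raleigh) → not eligible.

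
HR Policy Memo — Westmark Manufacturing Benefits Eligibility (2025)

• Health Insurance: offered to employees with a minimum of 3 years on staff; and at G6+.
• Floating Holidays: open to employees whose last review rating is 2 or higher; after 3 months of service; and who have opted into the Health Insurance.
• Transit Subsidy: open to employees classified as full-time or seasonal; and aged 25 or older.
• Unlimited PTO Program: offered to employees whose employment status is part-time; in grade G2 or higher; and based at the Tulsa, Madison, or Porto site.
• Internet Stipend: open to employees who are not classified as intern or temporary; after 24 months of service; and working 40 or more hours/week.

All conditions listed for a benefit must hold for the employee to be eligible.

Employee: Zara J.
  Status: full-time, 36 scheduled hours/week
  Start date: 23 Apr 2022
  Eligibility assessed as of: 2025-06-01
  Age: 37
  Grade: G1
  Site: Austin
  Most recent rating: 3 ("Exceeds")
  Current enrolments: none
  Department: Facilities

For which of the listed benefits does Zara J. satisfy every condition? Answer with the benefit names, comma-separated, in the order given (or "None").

Service from 23 Apr 2022 to 2025-06-01: 1135 days.
Health Insurance — service 1135 days ≥ 3 years (≈1095 days) ✓; grade G1 < G6 ✗ → not eligible.
Floating Holidays — rating 3 ≥ 2 ✓; service 1135 days ≥ 3 months (≈90 days) ✓; not enrolled in Health Insurance ✗ → not eligible.
Transit Subsidy — status full-time ✓; age 37 ≥ 25 ✓ → eligible.
Unlimited PTO Program — status full-time ✗ (requires part-time) → not eligible.
Internet Stipend — status full-time ✓ (not excluded); service 1135 days ≥ 24 months (≈720 days) ✓; 36 hrs/wk < 40 ✗ → not eligible.

Transit Subsidy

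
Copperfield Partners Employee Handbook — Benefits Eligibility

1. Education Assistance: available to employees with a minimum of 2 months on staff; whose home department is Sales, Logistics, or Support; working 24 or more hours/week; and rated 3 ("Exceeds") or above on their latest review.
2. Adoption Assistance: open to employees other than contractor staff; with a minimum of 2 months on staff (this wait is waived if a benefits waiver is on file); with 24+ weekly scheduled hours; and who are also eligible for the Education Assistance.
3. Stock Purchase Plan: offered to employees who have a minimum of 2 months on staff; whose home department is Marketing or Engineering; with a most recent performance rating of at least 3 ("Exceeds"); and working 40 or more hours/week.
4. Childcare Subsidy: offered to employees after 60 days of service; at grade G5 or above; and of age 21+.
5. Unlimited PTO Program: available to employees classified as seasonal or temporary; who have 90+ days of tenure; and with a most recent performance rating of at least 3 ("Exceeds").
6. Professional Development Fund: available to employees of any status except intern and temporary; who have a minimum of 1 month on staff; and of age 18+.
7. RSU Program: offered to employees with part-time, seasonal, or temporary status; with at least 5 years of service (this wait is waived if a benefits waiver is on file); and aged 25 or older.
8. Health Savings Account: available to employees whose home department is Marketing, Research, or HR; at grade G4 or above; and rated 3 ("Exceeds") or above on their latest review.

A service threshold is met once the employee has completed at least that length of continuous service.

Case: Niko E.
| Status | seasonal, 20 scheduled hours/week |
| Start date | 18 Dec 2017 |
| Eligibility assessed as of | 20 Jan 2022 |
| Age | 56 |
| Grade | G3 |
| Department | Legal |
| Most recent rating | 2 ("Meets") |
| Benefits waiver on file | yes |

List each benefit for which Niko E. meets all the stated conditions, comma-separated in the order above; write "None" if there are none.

Service from 18 Dec 2017 to 20 Jan 2022: 1494 days.
Education Assistance — service 1494 days ≥ 2 months (≈60 days) ✓; dept Legal ✗ → not eligible.
Adoption Assistance — status seasonal ✓ (not excluded); benefits waiver on file ✓; 20 hrs/wk < 24 ✗ → not eligible.
Stock Purchase Plan — service 1494 days ≥ 2 months (≈60 days) ✓; dept Legal ✗ → not eligible.
Childcare Subsidy — service 1494 days ≥ 60 days ✓; grade G3 < G5 ✗ → not eligible.
Unlimited PTO Program — status seasonal ✓; service 1494 days ≥ 90 days ✓; rating 2 < 3 ✗ → not eligible.
Professional Development Fund — status seasonal ✓ (not excluded); service 1494 days ≥ 1 month (≈30 days) ✓; age 56 ≥ 18 ✓ → eligible.
RSU Program — status seasonal ✓; benefits waiver on file ✓; age 56 ≥ 25 ✓ → eligible.
Health Savings Account — dept Legal ✗ → not eligible.

Professional Development Fund, RSU Program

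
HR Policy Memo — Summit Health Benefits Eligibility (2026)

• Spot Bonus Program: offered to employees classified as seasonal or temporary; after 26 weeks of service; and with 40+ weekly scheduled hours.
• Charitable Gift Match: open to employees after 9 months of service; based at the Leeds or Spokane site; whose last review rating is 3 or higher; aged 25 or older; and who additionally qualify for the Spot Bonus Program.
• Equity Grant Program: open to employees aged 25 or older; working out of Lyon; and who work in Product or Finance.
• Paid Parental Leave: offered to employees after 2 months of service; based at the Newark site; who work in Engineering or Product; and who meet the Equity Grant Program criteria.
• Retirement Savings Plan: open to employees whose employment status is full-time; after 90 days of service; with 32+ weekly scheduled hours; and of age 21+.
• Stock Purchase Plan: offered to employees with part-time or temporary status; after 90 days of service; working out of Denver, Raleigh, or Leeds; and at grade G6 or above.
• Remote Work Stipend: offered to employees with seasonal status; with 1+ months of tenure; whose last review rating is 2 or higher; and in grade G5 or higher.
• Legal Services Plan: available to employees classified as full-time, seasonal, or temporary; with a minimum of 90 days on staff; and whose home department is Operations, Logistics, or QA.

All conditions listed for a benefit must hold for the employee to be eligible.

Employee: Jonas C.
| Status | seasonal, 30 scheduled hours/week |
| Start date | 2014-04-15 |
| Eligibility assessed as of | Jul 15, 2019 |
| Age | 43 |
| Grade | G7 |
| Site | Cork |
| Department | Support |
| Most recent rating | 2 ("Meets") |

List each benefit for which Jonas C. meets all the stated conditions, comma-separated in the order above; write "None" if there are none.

Service from 2014-04-15 to Jul 15, 2019: 1917 days.
Spot Bonus Program — status seasonal ✓; service 1917 days ≥ 26 weeks (≈182 days) ✓; 30 hrs/wk < 40 ✗ → not eligible.
Charitable Gift Match — service 1917 days ≥ 9 months (≈270 days) ✓; site Cork ✗ (not Leeds or Spokane) → not eligible.
Equity Grant Program — age 43 ≥ 25 ✓; site Cork ✗ (not Lyon) → not eligible.
Paid Parental Leave — service 1917 days ≥ 2 months (≈60 days) ✓; site Cork ✗ (not Newark) → not eligible.
Retirement Savings Plan — status seasonal ✗ (requires full-time) → not eligible.
Stock Purchase Plan — status seasonal ✗ (requires part-time or temporary) → not eligible.
Remote Work Stipend — status seasonal ✓; service 1917 days ≥ 1 month (≈30 days) ✓; rating 2 ≥ 2 ✓; grade G7 ≥ G5 ✓ → eligible.
Legal Services Plan — status seasonal ✓; service 1917 days ≥ 90 days ✓; dept Support ✗ → not eligible.

Remote Work Stipend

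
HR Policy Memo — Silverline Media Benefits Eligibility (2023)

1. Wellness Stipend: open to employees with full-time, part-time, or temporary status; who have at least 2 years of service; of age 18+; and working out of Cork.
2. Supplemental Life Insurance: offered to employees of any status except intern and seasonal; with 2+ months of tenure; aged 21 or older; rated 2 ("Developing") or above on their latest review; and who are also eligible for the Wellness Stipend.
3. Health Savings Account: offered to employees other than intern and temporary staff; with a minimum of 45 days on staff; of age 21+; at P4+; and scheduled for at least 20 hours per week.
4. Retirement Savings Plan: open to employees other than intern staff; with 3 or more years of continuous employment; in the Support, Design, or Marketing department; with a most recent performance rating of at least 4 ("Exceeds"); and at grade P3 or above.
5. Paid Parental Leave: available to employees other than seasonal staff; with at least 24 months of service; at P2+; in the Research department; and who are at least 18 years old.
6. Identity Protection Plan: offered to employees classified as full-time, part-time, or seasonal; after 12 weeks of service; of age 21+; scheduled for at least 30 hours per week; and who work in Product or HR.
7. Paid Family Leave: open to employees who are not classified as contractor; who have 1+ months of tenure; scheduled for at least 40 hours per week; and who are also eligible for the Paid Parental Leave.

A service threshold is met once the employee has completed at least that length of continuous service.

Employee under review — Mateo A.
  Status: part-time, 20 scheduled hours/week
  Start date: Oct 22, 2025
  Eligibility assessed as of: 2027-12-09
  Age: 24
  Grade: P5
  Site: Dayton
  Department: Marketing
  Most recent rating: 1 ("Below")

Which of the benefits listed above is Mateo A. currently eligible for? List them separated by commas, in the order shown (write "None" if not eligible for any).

Health Savings Account

Service from Oct 22, 2025 to 2027-12-09: 778 days.
Wellness Stipend — status part-time ✓; service 778 days ≥ 2 years (≈730 days) ✓; age 24 ≥ 18 ✓; site Dayton ✗ (not Cork) → not eligible.
Supplemental Life Insurance — status part-time ✓ (not excluded); service 778 days ≥ 2 months (≈60 days) ✓; age 24 ≥ 21 ✓; rating 1 < 2 ✗ → not eligible.
Health Savings Account — status part-time ✓ (not excluded); service 778 days ≥ 45 days ✓; age 24 ≥ 21 ✓; grade P5 ≥ P4 ✓; 20 hrs/wk ≥ 20 ✓ → eligible.
Retirement Savings Plan — status part-time ✓ (not excluded); service 778 days < 3 years (≈1095 days) ✗ → not eligible.
Paid Parental Leave — status part-time ✓ (not excluded); service 778 days ≥ 24 months (≈720 days) ✓; grade P5 ≥ P2 ✓; dept Marketing ✗ → not eligible.
Identity Protection Plan — status part-time ✓; service 778 days ≥ 12 weeks (≈84 days) ✓; age 24 ≥ 21 ✓; 20 hrs/wk < 30 ✗ → not eligible.
Paid Family Leave — status part-time ✓ (not excluded); service 778 days ≥ 1 month (≈30 days) ✓; 20 hrs/wk < 40 ✗ → not eligible.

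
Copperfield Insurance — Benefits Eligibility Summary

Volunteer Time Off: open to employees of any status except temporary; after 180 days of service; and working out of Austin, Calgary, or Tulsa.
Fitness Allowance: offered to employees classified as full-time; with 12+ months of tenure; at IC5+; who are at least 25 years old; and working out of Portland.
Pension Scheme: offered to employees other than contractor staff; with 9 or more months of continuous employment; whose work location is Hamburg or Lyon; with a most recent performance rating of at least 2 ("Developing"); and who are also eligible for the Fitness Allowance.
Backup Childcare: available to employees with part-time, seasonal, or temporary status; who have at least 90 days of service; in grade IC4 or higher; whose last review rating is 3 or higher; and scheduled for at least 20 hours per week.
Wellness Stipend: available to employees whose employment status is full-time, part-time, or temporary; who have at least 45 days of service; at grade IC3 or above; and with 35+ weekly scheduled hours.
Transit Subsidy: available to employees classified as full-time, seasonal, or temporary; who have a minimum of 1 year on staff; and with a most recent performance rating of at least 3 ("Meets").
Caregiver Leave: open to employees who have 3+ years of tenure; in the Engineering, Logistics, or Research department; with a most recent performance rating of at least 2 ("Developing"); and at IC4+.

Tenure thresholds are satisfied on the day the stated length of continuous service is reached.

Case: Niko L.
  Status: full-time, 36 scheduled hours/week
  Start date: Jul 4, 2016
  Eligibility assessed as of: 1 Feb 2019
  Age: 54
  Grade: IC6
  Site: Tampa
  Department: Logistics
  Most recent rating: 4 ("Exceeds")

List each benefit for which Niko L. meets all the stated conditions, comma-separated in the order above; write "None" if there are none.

Wellness Stipend, Transit Subsidy

Service from Jul 4, 2016 to 1 Feb 2019: 942 days.
Volunteer Time Off — status full-time ✓ (not excluded); service 942 days ≥ 180 days ✓; site Tampa ✗ (not Austin, Calgary, or Tulsa) → not eligible.
Fitness Allowance — status full-time ✓; service 942 days ≥ 12 months (≈360 days) ✓; grade IC6 ≥ IC5 ✓; age 54 ≥ 25 ✓; site Tampa ✗ (not Portland) → not eligible.
Pension Scheme — status full-time ✓ (not excluded); service 942 days ≥ 9 months (≈270 days) ✓; site Tampa ✗ (not Hamburg or Lyon) → not eligible.
Backup Childcare — status full-time ✗ (requires part-time, seasonal, or temporary) → not eligible.
Wellness Stipend — status full-time ✓; service 942 days ≥ 45 days ✓; grade IC6 ≥ IC3 ✓; 36 hrs/wk ≥ 35 ✓ → eligible.
Transit Subsidy — status full-time ✓; service 942 days ≥ 1 year (≈365 days) ✓; rating 4 ≥ 3 ✓ → eligible.
Caregiver Leave — service 942 days < 3 years (≈1095 days) ✗ → not eligible.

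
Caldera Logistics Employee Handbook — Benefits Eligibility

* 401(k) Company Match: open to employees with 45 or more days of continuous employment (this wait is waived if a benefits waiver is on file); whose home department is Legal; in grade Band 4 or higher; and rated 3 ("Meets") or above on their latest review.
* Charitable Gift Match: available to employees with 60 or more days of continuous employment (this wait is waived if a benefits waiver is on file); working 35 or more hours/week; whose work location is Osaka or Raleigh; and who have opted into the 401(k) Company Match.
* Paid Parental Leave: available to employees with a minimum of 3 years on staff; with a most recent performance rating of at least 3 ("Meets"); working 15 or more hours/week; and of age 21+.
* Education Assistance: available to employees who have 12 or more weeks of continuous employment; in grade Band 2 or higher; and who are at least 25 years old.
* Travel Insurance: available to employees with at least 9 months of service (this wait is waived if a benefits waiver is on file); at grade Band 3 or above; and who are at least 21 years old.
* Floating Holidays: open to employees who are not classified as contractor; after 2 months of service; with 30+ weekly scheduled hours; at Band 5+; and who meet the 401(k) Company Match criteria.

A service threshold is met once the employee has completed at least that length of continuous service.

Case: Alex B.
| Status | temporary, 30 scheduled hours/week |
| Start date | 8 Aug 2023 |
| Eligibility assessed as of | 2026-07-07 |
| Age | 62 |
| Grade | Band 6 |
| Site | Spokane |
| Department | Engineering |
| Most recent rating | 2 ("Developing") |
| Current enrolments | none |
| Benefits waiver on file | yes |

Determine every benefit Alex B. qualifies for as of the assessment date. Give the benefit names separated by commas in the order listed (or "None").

Service from 8 Aug 2023 to 2026-07-07: 1064 days.
401(k) Company Match — benefits waiver on file ✓; dept Engineering ✗ → not eligible.
Charitable Gift Match — benefits waiver on file ✓; 30 hrs/wk < 35 ✗ → not eligible.
Paid Parental Leave — service 1064 days < 3 years (≈1095 days) ✗ → not eligible.
Education Assistance — service 1064 days ≥ 12 weeks (≈84 days) ✓; grade Band 6 ≥ Band 2 ✓; age 62 ≥ 25 ✓ → eligible.
Travel Insurance — benefits waiver on file ✓; grade Band 6 ≥ Band 3 ✓; age 62 ≥ 21 ✓ → eligible.
Floating Holidays — status temporary ✓ (not excluded); service 1064 days ≥ 2 months (≈60 days) ✓; 30 hrs/wk ≥ 30 ✓; grade Band 6 ≥ Band 5 ✓; not eligible for 401(k) Company Match ✗ → not eligible.

Education Assistance, Travel Insurance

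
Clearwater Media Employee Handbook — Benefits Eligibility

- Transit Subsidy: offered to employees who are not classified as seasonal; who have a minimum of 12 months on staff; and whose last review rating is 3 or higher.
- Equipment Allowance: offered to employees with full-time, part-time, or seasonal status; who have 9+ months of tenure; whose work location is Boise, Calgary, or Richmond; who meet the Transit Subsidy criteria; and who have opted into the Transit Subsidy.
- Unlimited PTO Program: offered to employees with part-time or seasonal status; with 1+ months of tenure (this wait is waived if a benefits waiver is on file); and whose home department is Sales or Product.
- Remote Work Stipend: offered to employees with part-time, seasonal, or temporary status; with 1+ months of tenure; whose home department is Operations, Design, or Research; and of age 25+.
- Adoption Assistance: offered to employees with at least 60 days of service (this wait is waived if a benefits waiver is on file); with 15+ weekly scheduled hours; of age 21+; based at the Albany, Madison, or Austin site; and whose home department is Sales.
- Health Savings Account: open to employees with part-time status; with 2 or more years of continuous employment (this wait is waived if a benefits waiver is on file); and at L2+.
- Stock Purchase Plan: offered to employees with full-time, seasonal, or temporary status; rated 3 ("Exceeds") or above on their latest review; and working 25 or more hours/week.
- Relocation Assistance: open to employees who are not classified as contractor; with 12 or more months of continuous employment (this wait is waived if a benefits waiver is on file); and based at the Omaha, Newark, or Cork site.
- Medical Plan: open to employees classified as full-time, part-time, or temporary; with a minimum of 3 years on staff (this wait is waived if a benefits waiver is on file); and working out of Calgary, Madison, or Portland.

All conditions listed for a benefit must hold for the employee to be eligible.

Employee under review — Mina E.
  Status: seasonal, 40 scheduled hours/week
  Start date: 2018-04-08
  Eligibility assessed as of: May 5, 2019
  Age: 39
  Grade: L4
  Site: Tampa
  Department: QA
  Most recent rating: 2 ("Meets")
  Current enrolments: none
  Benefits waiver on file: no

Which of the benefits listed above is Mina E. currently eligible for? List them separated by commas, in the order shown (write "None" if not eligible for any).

None

Service from 2018-04-08 to May 5, 2019: 392 days.
Transit Subsidy — status seasonal ✗ (excluded) → not eligible.
Equipment Allowance — status seasonal ✓; service 392 days ≥ 9 months (≈270 days) ✓; site Tampa ✗ (not Boise, Calgary, or Richmond) → not eligible.
Unlimited PTO Program — status seasonal ✓; no waiver, service 392 days ≥ 1 month (≈30 days) ✓; dept QA ✗ → not eligible.
Remote Work Stipend — status seasonal ✓; service 392 days ≥ 1 month (≈30 days) ✓; dept QA ✗ → not eligible.
Adoption Assistance — no waiver, service 392 days ≥ 60 days ✓; 40 hrs/wk ≥ 15 ✓; age 39 ≥ 21 ✓; site Tampa ✗ (not Albany, Madison, or Austin) → not eligible.
Health Savings Account — status seasonal ✗ (requires part-time) → not eligible.
Stock Purchase Plan — status seasonal ✓; rating 2 < 3 ✗ → not eligible.
Relocation Assistance — status seasonal ✓ (not excluded); no waiver, service 392 days ≥ 12 months (≈360 days) ✓; site Tampa ✗ (not Omaha, Newark, or Cork) → not eligible.
Medical Plan — status seasonal ✗ (requires full-time, part-time, or temporary) → not eligible.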